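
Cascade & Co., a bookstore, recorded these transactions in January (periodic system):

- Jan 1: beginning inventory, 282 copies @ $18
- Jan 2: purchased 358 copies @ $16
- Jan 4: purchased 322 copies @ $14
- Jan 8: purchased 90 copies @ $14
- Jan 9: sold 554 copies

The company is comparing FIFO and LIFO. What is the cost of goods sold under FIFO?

FIFO COGS: 282 @ $18 + 272 @ $16 = $9,428
LIFO COGS: 90 @ $14 + 322 @ $14 + 142 @ $16 = $8,040

COGS = $9,428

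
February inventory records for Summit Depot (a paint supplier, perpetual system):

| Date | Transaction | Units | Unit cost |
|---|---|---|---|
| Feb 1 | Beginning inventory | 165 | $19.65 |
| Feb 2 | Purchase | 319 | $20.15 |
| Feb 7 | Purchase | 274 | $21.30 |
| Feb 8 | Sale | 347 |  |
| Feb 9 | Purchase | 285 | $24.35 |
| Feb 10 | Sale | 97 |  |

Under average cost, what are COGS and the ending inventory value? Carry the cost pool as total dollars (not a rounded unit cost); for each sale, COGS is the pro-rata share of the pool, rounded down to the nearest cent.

COGS = $9,237.48; ending inventory = $13,208.57

After Feb 1: 165 on hand, pool $3,242.25 (≈ $19.6500 each)
After Feb 2: 484 on hand, pool $9,670.10 (≈ $19.9795 each)
After Feb 7: 758 on hand, pool $15,506.30 (≈ $20.4569 each)
Feb 8, sell 347: 347/758 × $15,506.30 → $7,098.53
After Feb 9: 696 on hand, pool $15,347.52 (≈ $22.0510 each)
Feb 10, sell 97: 97/696 × $15,347.52 → $2,138.95
Total COGS = $7,098.53 + $2,138.95 = $9,237.48
Ending inventory (cost pool remaining) = $13,208.57
Check: goods available $22,446.05 = COGS $9,237.48 + ending $13,208.57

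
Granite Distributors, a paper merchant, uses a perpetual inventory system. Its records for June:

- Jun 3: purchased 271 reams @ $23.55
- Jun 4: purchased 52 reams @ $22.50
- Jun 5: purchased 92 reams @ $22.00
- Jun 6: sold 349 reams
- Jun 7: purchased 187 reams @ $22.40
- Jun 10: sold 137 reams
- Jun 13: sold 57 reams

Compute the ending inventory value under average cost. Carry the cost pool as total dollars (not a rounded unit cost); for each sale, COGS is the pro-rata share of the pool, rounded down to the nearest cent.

After Jun 3: 271 on hand, pool $6,382.05 (≈ $23.5500 each)
After Jun 4: 323 on hand, pool $7,552.05 (≈ $23.3810 each)
After Jun 5: 415 on hand, pool $9,576.05 (≈ $23.0748 each)
Jun 6, sell 349: 349/415 × $9,576.05 → $8,053.11
After Jun 7: 253 on hand, pool $5,711.74 (≈ $22.5760 each)
Jun 10, sell 137: 137/253 × $5,711.74 → $3,092.91
Jun 13, sell 57: 57/116 × $2,618.83 → $1,286.83
Total COGS = $8,053.11 + $3,092.91 + $1,286.83 = $12,432.85
Ending inventory (cost pool remaining) = $1,332.00
Check: goods available $13,764.85 = COGS $12,432.85 + ending $1,332.00

Ending inventory = $1,332.00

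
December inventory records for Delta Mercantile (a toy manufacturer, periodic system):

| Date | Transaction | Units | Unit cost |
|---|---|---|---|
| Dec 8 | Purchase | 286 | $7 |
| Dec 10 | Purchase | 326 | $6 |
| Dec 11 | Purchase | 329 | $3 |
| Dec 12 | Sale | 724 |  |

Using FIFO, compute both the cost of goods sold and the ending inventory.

Dec 12, 724 sold [FIFO — oldest first]: 286 @ $7 + 326 @ $6 + 112 @ $3 = $4,294
Ending inventory: 217 @ $3 = $651
Check: goods available $4,945 = COGS $4,294 + ending $651

COGS = $4,294; ending inventory = $651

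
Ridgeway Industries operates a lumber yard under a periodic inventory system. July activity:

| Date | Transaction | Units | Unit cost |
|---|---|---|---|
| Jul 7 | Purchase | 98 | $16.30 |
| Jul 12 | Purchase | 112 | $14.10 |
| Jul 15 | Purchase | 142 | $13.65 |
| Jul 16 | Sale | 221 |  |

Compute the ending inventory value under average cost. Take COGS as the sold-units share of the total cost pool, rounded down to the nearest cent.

Ending inventory = $1,903.56

Jul 16, sell 221: 221/352 × $5,114.90 → $3,211.34
Ending inventory (cost pool remaining) = $1,903.56
Check: goods available $5,114.90 = COGS $3,211.34 + ending $1,903.56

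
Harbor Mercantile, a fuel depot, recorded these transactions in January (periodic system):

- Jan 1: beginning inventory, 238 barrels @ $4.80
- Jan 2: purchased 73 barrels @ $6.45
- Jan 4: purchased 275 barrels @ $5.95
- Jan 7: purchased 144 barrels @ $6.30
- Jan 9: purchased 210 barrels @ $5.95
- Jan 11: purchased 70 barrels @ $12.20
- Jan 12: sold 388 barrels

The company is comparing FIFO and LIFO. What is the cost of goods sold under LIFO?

FIFO COGS: 238 @ $4.80 + 73 @ $6.45 + 77 @ $5.95 = $2,071.40
LIFO COGS: 70 @ $12.20 + 210 @ $5.95 + 108 @ $6.30 = $2,783.90

COGS = $2,783.90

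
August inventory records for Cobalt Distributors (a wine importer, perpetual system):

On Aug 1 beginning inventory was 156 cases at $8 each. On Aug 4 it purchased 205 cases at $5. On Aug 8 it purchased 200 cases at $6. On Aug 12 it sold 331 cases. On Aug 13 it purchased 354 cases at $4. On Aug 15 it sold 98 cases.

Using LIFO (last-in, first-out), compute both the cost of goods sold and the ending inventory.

COGS = $2,247; ending inventory = $2,642

Aug 12, 331 sold [LIFO — newest first]: 200 @ $6 + 131 @ $5 = $1,855
Aug 15, 98 sold [LIFO — newest first]: 98 @ $4 = $392
Total COGS = $1,855 + $392 = $2,247
Ending inventory: 156 @ $8 + 74 @ $5 + 256 @ $4 = $2,642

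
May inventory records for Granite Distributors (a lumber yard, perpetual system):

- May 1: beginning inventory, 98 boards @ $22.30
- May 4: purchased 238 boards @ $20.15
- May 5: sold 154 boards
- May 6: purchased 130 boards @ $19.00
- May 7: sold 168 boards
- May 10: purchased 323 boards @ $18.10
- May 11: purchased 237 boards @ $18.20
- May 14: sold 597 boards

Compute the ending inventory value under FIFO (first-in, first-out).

May 5, 154 sold [FIFO — oldest first]: 98 @ $22.30 + 56 @ $20.15 = $3,313.80
May 7, 168 sold [FIFO — oldest first]: 168 @ $20.15 = $3,385.20
May 14, 597 sold [FIFO — oldest first]: 14 @ $20.15 + 130 @ $19.00 + 323 @ $18.10 + 130 @ $18.20 = $10,964.40
Total COGS = $3,313.80 + $3,385.20 + $10,964.40 = $17,663.40
Ending inventory: 107 @ $18.20 = $1,947.40
Check: goods available $19,610.80 = COGS $17,663.40 + ending $1,947.40

Ending inventory = $1,947.40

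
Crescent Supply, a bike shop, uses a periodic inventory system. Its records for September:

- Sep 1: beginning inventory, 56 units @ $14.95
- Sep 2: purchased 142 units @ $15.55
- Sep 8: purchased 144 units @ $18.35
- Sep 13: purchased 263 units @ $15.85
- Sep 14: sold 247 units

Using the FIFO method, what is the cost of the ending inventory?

Ending inventory = $5,911.80

Sep 14, 247 sold [FIFO — oldest first]: 56 @ $14.95 + 142 @ $15.55 + 49 @ $18.35 = $3,944.45
Ending inventory: 95 @ $18.35 + 263 @ $15.85 = $5,911.80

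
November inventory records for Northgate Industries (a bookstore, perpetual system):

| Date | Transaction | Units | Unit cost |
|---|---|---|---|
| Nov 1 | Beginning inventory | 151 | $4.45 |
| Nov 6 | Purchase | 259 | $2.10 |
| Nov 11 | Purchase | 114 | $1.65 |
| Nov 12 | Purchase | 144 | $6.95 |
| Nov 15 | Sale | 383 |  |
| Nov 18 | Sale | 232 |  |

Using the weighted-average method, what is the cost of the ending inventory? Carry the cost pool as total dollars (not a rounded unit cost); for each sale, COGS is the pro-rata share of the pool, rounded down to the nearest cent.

After Nov 1: 151 on hand, pool $671.95 (≈ $4.4500 each)
After Nov 6: 410 on hand, pool $1,215.85 (≈ $2.9655 each)
After Nov 11: 524 on hand, pool $1,403.95 (≈ $2.6793 each)
After Nov 12: 668 on hand, pool $2,404.75 (≈ $3.5999 each)
Nov 15, sell 383: 383/668 × $2,404.75 → $1,378.77
Nov 18, sell 232: 232/285 × $1,025.98 → $835.18
Total COGS = $1,378.77 + $835.18 = $2,213.95
Ending inventory (cost pool remaining) = $190.80

Ending inventory = $190.80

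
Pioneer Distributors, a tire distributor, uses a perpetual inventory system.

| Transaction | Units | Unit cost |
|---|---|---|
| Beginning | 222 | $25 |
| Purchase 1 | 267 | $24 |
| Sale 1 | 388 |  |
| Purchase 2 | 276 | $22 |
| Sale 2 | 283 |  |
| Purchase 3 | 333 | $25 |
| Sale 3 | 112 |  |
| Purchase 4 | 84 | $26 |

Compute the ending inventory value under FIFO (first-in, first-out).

Ending inventory = $10,059

Sale 1 (388) [FIFO — oldest first]: 222 @ $25 + 166 @ $24 = $9,534
Sale 2 (283) [FIFO — oldest first]: 101 @ $24 + 182 @ $22 = $6,428
Sale 3 (112) [FIFO — oldest first]: 94 @ $22 + 18 @ $25 = $2,518
Total COGS = $9,534 + $6,428 + $2,518 = $18,480
Ending inventory: 315 @ $25 + 84 @ $26 = $10,059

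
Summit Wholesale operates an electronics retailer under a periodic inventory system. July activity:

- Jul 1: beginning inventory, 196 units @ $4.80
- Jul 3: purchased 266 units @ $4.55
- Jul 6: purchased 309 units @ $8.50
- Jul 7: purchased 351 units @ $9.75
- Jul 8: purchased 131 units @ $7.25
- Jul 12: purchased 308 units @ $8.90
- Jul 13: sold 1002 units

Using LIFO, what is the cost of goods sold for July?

COGS = $8,915.20

Jul 13, 1002 sold [LIFO — newest first]: 308 @ $8.90 + 131 @ $7.25 + 351 @ $9.75 + 212 @ $8.50 = $8,915.20
Ending inventory: 196 @ $4.80 + 266 @ $4.55 + 97 @ $8.50 = $2,975.60
Check: goods available $11,890.80 = COGS $8,915.20 + ending $2,975.60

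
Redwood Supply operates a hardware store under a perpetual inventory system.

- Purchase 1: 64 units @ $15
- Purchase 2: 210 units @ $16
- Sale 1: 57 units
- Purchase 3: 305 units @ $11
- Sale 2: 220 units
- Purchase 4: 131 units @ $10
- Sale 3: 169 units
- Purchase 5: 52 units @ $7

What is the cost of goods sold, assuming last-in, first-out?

Sale 1 (57) [LIFO — newest first]: 57 @ $16 = $912
Sale 2 (220) [LIFO — newest first]: 220 @ $11 = $2,420
Sale 3 (169) [LIFO — newest first]: 131 @ $10 + 38 @ $11 = $1,728
Total COGS = $912 + $2,420 + $1,728 = $5,060
Ending inventory: 64 @ $15 + 153 @ $16 + 47 @ $11 + 52 @ $7 = $4,289
Check: goods available $9,349 = COGS $5,060 + ending $4,289

COGS = $5,060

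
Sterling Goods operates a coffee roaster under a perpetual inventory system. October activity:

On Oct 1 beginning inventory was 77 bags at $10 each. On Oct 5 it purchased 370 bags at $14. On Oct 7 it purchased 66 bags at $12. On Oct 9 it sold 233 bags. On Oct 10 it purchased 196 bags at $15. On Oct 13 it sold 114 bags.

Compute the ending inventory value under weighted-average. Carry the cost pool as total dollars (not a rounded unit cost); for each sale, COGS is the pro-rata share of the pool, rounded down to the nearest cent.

Ending inventory = $5,034.43

After Oct 1: 77 on hand, pool $770.00 (≈ $10.0000 each)
After Oct 5: 447 on hand, pool $5,950.00 (≈ $13.3110 each)
After Oct 7: 513 on hand, pool $6,742.00 (≈ $13.1423 each)
Oct 9, sell 233: 233/513 × $6,742.00 → $3,062.15
After Oct 10: 476 on hand, pool $6,619.85 (≈ $13.9072 each)
Oct 13, sell 114: 114/476 × $6,619.85 → $1,585.42
Total COGS = $3,062.15 + $1,585.42 = $4,647.57
Ending inventory (cost pool remaining) = $5,034.43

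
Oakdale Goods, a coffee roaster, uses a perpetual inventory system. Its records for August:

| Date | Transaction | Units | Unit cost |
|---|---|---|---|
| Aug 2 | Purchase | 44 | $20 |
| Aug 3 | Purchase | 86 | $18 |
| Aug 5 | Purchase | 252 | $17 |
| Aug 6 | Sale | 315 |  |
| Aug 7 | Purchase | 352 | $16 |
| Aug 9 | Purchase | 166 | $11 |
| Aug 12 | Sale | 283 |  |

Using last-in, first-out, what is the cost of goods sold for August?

COGS = $9,116

Aug 6, 315 sold [LIFO — newest first]: 252 @ $17 + 63 @ $18 = $5,418
Aug 12, 283 sold [LIFO — newest first]: 166 @ $11 + 117 @ $16 = $3,698
Total COGS = $5,418 + $3,698 = $9,116
Ending inventory: 44 @ $20 + 23 @ $18 + 235 @ $16 = $5,054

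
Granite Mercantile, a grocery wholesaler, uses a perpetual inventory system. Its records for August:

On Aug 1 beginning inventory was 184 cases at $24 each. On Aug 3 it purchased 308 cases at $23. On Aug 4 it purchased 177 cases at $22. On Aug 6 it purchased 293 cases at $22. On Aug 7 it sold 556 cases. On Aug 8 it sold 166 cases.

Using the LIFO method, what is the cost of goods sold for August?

Aug 7, 556 sold [LIFO — newest first]: 293 @ $22 + 177 @ $22 + 86 @ $23 = $12,318
Aug 8, 166 sold [LIFO — newest first]: 166 @ $23 = $3,818
Total COGS = $12,318 + $3,818 = $16,136
Ending inventory: 184 @ $24 + 56 @ $23 = $5,704
Check: goods available $21,840 = COGS $16,136 + ending $5,704

COGS = $16,136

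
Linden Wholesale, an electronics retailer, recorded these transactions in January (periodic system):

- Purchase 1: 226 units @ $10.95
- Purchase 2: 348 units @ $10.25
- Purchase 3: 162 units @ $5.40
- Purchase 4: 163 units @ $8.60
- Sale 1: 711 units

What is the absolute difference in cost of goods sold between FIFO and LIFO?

$521.80

FIFO COGS: 226 @ $10.95 + 348 @ $10.25 + 137 @ $5.40 = $6,781.50
LIFO COGS: 163 @ $8.60 + 162 @ $5.40 + 348 @ $10.25 + 38 @ $10.95 = $6,259.70
Difference = |$6,781.50 − $6,259.70| = $521.80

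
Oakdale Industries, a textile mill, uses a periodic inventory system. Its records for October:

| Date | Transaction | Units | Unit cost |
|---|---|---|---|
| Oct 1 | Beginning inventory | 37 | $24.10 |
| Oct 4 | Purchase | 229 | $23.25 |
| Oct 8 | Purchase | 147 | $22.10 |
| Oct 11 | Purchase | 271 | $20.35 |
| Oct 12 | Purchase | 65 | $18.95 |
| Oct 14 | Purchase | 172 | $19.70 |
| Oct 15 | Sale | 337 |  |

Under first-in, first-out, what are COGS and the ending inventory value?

Oct 15, 337 sold [FIFO — oldest first]: 37 @ $24.10 + 229 @ $23.25 + 71 @ $22.10 = $7,785.05
Ending inventory: 76 @ $22.10 + 271 @ $20.35 + 65 @ $18.95 + 172 @ $19.70 = $11,814.60

COGS = $7,785.05; ending inventory = $11,814.60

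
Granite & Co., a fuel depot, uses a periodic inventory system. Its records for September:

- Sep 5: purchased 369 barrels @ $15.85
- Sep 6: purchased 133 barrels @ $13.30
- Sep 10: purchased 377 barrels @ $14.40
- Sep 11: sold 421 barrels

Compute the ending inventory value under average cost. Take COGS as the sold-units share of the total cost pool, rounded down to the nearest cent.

Sep 11, sell 421: 421/879 × $13,046.35 → $6,248.59
Ending inventory (cost pool remaining) = $6,797.76

Ending inventory = $6,797.76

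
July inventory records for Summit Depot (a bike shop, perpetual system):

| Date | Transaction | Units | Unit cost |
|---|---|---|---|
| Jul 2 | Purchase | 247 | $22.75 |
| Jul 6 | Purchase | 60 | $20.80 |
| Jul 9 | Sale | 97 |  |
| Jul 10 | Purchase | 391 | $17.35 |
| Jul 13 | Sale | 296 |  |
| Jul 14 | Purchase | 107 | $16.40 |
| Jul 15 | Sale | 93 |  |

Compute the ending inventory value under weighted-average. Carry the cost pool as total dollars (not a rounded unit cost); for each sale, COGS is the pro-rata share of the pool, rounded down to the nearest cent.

After Jul 2: 247 on hand, pool $5,619.25 (≈ $22.7500 each)
After Jul 6: 307 on hand, pool $6,867.25 (≈ $22.3689 each)
Jul 9, sell 97: 97/307 × $6,867.25 → $2,169.78
After Jul 10: 601 on hand, pool $11,481.32 (≈ $19.1037 each)
Jul 13, sell 296: 296/601 × $11,481.32 → $5,654.69
After Jul 14: 412 on hand, pool $7,581.43 (≈ $18.4015 each)
Jul 15, sell 93: 93/412 × $7,581.43 → $1,711.34
Total COGS = $2,169.78 + $5,654.69 + $1,711.34 = $9,535.81
Ending inventory (cost pool remaining) = $5,870.09

Ending inventory = $5,870.09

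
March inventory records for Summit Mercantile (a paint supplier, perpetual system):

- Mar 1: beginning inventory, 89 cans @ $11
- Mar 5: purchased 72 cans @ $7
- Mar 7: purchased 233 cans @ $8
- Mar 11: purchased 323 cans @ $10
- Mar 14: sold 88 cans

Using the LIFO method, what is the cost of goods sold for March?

COGS = $880

Mar 14, 88 sold [LIFO — newest first]: 88 @ $10 = $880
Ending inventory: 89 @ $11 + 72 @ $7 + 233 @ $8 + 235 @ $10 = $5,697
Check: goods available $6,577 = COGS $880 + ending $5,697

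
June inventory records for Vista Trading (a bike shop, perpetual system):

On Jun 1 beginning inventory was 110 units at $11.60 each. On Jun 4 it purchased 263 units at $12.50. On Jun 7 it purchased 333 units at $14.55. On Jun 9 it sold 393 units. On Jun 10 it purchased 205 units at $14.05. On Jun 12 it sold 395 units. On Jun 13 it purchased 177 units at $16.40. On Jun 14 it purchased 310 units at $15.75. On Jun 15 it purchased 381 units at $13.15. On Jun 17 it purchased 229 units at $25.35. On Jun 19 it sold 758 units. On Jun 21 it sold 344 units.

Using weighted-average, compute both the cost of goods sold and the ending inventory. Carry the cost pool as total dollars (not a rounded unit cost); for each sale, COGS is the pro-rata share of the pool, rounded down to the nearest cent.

COGS = $28,928.47; ending inventory = $1,961.03

After Jun 1: 110 on hand, pool $1,276.00 (≈ $11.6000 each)
After Jun 4: 373 on hand, pool $4,563.50 (≈ $12.2346 each)
After Jun 7: 706 on hand, pool $9,408.65 (≈ $13.3267 each)
Jun 9, sell 393: 393/706 × $9,408.65 → $5,237.39
After Jun 10: 518 on hand, pool $7,051.51 (≈ $13.6130 each)
Jun 12, sell 395: 395/518 × $7,051.51 → $5,377.11
After Jun 13: 300 on hand, pool $4,577.20 (≈ $15.2573 each)
After Jun 14: 610 on hand, pool $9,459.70 (≈ $15.5077 each)
After Jun 15: 991 on hand, pool $14,469.85 (≈ $14.6013 each)
After Jun 17: 1220 on hand, pool $20,275.00 (≈ $16.6189 each)
Jun 19, sell 758: 758/1220 × $20,275.00 → $12,597.09
Jun 21, sell 344: 344/462 × $7,677.91 → $5,716.88
Total COGS = $5,237.39 + $5,377.11 + $12,597.09 + $5,716.88 = $28,928.47
Ending inventory (cost pool remaining) = $1,961.03
Check: goods available $30,889.50 = COGS $28,928.47 + ending $1,961.03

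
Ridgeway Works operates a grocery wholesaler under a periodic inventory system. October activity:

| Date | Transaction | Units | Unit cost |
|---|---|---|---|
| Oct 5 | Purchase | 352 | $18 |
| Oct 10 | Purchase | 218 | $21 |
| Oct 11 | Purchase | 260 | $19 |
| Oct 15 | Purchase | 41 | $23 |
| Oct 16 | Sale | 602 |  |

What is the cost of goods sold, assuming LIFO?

Oct 16, 602 sold [LIFO — newest first]: 41 @ $23 + 260 @ $19 + 218 @ $21 + 83 @ $18 = $11,955
Ending inventory: 269 @ $18 = $4,842

COGS = $11,955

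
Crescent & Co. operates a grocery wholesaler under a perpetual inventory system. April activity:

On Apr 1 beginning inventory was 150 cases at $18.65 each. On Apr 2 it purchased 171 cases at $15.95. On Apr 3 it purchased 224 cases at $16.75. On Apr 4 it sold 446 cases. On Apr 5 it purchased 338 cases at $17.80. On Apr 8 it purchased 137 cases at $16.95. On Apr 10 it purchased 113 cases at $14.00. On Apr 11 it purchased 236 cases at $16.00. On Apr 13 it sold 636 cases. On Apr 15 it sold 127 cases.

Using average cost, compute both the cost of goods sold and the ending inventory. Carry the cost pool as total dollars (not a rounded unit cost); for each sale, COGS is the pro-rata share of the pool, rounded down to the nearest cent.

After Apr 1: 150 on hand, pool $2,797.50 (≈ $18.6500 each)
After Apr 2: 321 on hand, pool $5,524.95 (≈ $17.2117 each)
After Apr 3: 545 on hand, pool $9,276.95 (≈ $17.0219 each)
Apr 4, sell 446: 446/545 × $9,276.95 → $7,591.77
After Apr 5: 437 on hand, pool $7,701.58 (≈ $17.6238 each)
After Apr 8: 574 on hand, pool $10,023.73 (≈ $17.4629 each)
After Apr 10: 687 on hand, pool $11,605.73 (≈ $16.8933 each)
After Apr 11: 923 on hand, pool $15,381.73 (≈ $16.6649 each)
Apr 13, sell 636: 636/923 × $15,381.73 → $10,598.89
Apr 15, sell 127: 127/287 × $4,782.84 → $2,116.44
Total COGS = $7,591.77 + $10,598.89 + $2,116.44 = $20,307.10
Ending inventory (cost pool remaining) = $2,666.40

COGS = $20,307.10; ending inventory = $2,666.40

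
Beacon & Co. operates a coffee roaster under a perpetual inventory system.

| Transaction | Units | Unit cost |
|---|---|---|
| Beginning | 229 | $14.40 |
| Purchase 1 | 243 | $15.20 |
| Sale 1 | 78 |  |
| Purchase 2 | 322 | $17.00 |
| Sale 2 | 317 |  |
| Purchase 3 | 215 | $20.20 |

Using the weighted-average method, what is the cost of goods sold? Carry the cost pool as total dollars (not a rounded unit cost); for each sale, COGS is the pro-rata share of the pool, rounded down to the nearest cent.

COGS = $6,162.62

After Beginning: 229 on hand, pool $3,297.60 (≈ $14.4000 each)
After Purchase 1: 472 on hand, pool $6,991.20 (≈ $14.8119 each)
Sale 1, sell 78: 78/472 × $6,991.20 → $1,155.32
After Purchase 2: 716 on hand, pool $11,309.88 (≈ $15.7959 each)
Sale 2, sell 317: 317/716 × $11,309.88 → $5,007.30
After Purchase 3: 614 on hand, pool $10,645.58 (≈ $17.3381 each)
Total COGS = $1,155.32 + $5,007.30 = $6,162.62
Ending inventory (cost pool remaining) = $10,645.58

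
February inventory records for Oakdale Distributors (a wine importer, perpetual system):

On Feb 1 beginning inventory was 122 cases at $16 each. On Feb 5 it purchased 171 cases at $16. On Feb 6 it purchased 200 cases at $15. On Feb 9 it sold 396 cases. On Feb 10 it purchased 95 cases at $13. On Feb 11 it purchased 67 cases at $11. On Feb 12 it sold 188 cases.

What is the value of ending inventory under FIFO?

Ending inventory = $789

Feb 9, 396 sold [FIFO — oldest first]: 122 @ $16 + 171 @ $16 + 103 @ $15 = $6,233
Feb 12, 188 sold [FIFO — oldest first]: 97 @ $15 + 91 @ $13 = $2,638
Total COGS = $6,233 + $2,638 = $8,871
Ending inventory: 4 @ $13 + 67 @ $11 = $789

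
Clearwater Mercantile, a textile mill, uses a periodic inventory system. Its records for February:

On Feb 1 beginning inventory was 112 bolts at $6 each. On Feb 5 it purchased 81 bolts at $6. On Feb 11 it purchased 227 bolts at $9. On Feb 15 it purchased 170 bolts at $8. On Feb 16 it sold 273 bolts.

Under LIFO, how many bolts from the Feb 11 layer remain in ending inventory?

Feb 16, 273 sold [LIFO — newest first]: 170 @ $8 + 103 @ $9 = $2,287
Ending inventory: 112 @ $6 + 81 @ $6 + 124 @ $9 = $2,274
Check: goods available $4,561 = COGS $2,287 + ending $2,274

124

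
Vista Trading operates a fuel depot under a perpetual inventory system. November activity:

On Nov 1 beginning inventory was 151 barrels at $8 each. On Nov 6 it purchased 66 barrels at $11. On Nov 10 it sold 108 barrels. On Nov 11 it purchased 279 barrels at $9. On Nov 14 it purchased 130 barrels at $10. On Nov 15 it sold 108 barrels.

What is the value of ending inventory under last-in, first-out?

Ending inventory = $3,603

Nov 10, 108 sold [LIFO — newest first]: 66 @ $11 + 42 @ $8 = $1,062
Nov 15, 108 sold [LIFO — newest first]: 108 @ $10 = $1,080
Total COGS = $1,062 + $1,080 = $2,142
Ending inventory: 109 @ $8 + 279 @ $9 + 22 @ $10 = $3,603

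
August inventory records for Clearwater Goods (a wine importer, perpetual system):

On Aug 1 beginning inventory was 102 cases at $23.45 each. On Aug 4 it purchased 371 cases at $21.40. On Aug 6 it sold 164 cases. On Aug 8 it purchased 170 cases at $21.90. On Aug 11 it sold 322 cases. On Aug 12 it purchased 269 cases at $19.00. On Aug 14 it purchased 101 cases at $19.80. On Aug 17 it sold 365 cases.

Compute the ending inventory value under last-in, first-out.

Ending inventory = $3,663.90

Aug 6, 164 sold [LIFO — newest first]: 164 @ $21.40 = $3,509.60
Aug 11, 322 sold [LIFO — newest first]: 170 @ $21.90 + 152 @ $21.40 = $6,975.80
Aug 17, 365 sold [LIFO — newest first]: 101 @ $19.80 + 264 @ $19.00 = $7,015.80
Total COGS = $3,509.60 + $6,975.80 + $7,015.80 = $17,501.20
Ending inventory: 102 @ $23.45 + 55 @ $21.40 + 5 @ $19.00 = $3,663.90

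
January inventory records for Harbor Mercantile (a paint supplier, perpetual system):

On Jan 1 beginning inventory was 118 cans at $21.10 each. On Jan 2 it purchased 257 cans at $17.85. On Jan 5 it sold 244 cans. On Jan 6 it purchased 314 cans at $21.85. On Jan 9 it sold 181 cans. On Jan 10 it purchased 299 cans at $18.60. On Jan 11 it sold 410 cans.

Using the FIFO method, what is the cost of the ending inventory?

Ending inventory = $2,845.80

Jan 5, 244 sold [FIFO — oldest first]: 118 @ $21.10 + 126 @ $17.85 = $4,738.90
Jan 9, 181 sold [FIFO — oldest first]: 131 @ $17.85 + 50 @ $21.85 = $3,430.85
Jan 11, 410 sold [FIFO — oldest first]: 264 @ $21.85 + 146 @ $18.60 = $8,484.00
Total COGS = $4,738.90 + $3,430.85 + $8,484.00 = $16,653.75
Ending inventory: 153 @ $18.60 = $2,845.80
Check: goods available $19,499.55 = COGS $16,653.75 + ending $2,845.80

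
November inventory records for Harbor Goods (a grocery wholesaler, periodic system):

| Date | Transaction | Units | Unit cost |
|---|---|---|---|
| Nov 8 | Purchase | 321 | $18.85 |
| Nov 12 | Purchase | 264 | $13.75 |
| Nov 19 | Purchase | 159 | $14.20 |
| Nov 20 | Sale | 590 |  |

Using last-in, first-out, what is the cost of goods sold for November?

COGS = $9,035.75

Nov 20, 590 sold [LIFO — newest first]: 159 @ $14.20 + 264 @ $13.75 + 167 @ $18.85 = $9,035.75
Ending inventory: 154 @ $18.85 = $2,902.90
Check: goods available $11,938.65 = COGS $9,035.75 + ending $2,902.90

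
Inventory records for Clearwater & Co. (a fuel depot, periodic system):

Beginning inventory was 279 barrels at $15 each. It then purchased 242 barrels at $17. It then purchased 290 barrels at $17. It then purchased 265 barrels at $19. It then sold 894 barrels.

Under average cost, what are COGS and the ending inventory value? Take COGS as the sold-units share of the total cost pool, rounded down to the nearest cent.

COGS = $15,174.73; ending inventory = $3,089.27

Sale 1, sell 894: 894/1076 × $18,264.00 → $15,174.73
Ending inventory (cost pool remaining) = $3,089.27
Check: goods available $18,264.00 = COGS $15,174.73 + ending $3,089.27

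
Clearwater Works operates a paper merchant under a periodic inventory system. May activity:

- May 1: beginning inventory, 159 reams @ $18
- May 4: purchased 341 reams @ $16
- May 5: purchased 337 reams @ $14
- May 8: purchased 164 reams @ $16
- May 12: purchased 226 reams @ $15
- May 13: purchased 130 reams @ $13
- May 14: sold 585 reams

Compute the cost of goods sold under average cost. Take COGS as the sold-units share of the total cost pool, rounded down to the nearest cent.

COGS = $8,940.97

May 14, sell 585: 585/1357 × $20,740.00 → $8,940.97
Ending inventory (cost pool remaining) = $11,799.03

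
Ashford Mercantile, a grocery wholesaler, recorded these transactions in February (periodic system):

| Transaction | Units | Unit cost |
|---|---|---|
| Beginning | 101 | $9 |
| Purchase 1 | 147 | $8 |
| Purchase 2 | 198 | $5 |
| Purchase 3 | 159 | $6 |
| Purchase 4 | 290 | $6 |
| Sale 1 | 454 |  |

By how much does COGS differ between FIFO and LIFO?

FIFO COGS: 101 @ $9 + 147 @ $8 + 198 @ $5 + 8 @ $6 = $3,123
LIFO COGS: 290 @ $6 + 159 @ $6 + 5 @ $5 = $2,719
Difference = |$3,123 − $2,719| = $404

$404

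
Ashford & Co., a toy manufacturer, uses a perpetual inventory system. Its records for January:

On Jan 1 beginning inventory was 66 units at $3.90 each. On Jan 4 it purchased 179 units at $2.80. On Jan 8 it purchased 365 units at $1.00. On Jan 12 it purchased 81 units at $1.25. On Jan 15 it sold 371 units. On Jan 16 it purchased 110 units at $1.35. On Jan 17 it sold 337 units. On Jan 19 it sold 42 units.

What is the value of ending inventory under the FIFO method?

Ending inventory = $68.85

Jan 15, 371 sold [FIFO — oldest first]: 66 @ $3.90 + 179 @ $2.80 + 126 @ $1.00 = $884.60
Jan 17, 337 sold [FIFO — oldest first]: 239 @ $1.00 + 81 @ $1.25 + 17 @ $1.35 = $363.20
Jan 19, 42 sold [FIFO — oldest first]: 42 @ $1.35 = $56.70
Total COGS = $884.60 + $363.20 + $56.70 = $1,304.50
Ending inventory: 51 @ $1.35 = $68.85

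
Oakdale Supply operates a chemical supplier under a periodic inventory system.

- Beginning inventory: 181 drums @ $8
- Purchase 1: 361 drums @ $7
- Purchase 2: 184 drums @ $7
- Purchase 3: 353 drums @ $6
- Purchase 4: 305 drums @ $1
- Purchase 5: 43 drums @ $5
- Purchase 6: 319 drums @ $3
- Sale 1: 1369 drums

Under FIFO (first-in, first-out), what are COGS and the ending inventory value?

Sale 1 (1369) [FIFO — oldest first]: 181 @ $8 + 361 @ $7 + 184 @ $7 + 353 @ $6 + 290 @ $1 = $7,671
Ending inventory: 15 @ $1 + 43 @ $5 + 319 @ $3 = $1,187

COGS = $7,671; ending inventory = $1,187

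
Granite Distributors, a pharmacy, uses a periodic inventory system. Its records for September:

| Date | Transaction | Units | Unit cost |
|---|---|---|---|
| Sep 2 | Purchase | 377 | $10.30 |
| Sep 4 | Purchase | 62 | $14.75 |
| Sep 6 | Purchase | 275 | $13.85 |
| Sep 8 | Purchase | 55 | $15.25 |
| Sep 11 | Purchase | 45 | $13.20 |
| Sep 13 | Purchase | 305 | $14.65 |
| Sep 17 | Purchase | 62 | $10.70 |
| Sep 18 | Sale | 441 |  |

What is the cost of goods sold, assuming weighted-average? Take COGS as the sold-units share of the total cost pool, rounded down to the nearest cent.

Sep 18, sell 441: 441/1181 × $15,170.75 → $5,664.94
Ending inventory (cost pool remaining) = $9,505.81

COGS = $5,664.94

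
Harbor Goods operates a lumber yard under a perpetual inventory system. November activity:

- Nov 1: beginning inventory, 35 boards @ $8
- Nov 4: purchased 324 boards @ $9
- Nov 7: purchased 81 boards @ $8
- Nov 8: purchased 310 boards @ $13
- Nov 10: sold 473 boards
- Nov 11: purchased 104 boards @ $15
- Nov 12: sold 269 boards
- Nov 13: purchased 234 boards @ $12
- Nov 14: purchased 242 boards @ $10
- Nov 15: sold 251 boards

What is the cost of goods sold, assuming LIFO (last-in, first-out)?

Nov 10, 473 sold [LIFO — newest first]: 310 @ $13 + 81 @ $8 + 82 @ $9 = $5,416
Nov 12, 269 sold [LIFO — newest first]: 104 @ $15 + 165 @ $9 = $3,045
Nov 15, 251 sold [LIFO — newest first]: 242 @ $10 + 9 @ $12 = $2,528
Total COGS = $5,416 + $3,045 + $2,528 = $10,989
Ending inventory: 35 @ $8 + 77 @ $9 + 225 @ $12 = $3,673
Check: goods available $14,662 = COGS $10,989 + ending $3,673

COGS = $10,989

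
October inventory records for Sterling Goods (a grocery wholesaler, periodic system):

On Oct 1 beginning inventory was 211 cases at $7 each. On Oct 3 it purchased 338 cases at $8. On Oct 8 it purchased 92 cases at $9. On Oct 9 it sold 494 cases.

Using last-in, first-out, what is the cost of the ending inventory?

Oct 9, 494 sold [LIFO — newest first]: 92 @ $9 + 338 @ $8 + 64 @ $7 = $3,980
Ending inventory: 147 @ $7 = $1,029

Ending inventory = $1,029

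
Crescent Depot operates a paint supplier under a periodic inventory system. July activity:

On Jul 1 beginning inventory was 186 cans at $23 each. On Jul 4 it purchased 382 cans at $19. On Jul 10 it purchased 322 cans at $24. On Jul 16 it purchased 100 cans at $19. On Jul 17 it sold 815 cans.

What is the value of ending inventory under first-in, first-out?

Ending inventory = $3,700

Jul 17, 815 sold [FIFO — oldest first]: 186 @ $23 + 382 @ $19 + 247 @ $24 = $17,464
Ending inventory: 75 @ $24 + 100 @ $19 = $3,700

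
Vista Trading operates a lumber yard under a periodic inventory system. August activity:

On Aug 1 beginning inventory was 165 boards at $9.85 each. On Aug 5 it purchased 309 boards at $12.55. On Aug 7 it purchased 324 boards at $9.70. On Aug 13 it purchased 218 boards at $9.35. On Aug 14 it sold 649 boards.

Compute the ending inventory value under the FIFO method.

Ending inventory = $3,483.60

Aug 14, 649 sold [FIFO — oldest first]: 165 @ $9.85 + 309 @ $12.55 + 175 @ $9.70 = $7,200.70
Ending inventory: 149 @ $9.70 + 218 @ $9.35 = $3,483.60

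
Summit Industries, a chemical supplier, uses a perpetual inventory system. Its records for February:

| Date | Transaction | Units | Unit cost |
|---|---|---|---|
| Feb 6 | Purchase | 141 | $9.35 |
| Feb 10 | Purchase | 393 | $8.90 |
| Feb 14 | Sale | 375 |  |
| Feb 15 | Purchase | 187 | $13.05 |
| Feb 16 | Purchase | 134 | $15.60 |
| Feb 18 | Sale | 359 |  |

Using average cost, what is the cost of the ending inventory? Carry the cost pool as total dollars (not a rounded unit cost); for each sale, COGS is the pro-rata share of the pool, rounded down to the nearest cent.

After Feb 6: 141 on hand, pool $1,318.35 (≈ $9.3500 each)
After Feb 10: 534 on hand, pool $4,816.05 (≈ $9.0188 each)
Feb 14, sell 375: 375/534 × $4,816.05 → $3,382.05
After Feb 15: 346 on hand, pool $3,874.35 (≈ $11.1975 each)
After Feb 16: 480 on hand, pool $5,964.75 (≈ $12.4266 each)
Feb 18, sell 359: 359/480 × $5,964.75 → $4,461.13
Total COGS = $3,382.05 + $4,461.13 = $7,843.18
Ending inventory (cost pool remaining) = $1,503.62

Ending inventory = $1,503.62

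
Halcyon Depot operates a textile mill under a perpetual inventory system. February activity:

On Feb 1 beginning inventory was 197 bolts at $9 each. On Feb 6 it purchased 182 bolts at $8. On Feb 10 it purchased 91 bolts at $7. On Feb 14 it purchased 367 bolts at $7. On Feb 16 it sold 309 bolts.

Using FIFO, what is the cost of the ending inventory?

Ending inventory = $3,766

Feb 16, 309 sold [FIFO — oldest first]: 197 @ $9 + 112 @ $8 = $2,669
Ending inventory: 70 @ $8 + 91 @ $7 + 367 @ $7 = $3,766
Check: goods available $6,435 = COGS $2,669 + ending $3,766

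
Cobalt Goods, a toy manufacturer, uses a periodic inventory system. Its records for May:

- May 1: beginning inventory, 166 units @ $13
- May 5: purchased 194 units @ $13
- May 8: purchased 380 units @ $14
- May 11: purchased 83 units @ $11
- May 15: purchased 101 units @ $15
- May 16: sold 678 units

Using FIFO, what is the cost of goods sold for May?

May 16, 678 sold [FIFO — oldest first]: 166 @ $13 + 194 @ $13 + 318 @ $14 = $9,132
Ending inventory: 62 @ $14 + 83 @ $11 + 101 @ $15 = $3,296

COGS = $9,132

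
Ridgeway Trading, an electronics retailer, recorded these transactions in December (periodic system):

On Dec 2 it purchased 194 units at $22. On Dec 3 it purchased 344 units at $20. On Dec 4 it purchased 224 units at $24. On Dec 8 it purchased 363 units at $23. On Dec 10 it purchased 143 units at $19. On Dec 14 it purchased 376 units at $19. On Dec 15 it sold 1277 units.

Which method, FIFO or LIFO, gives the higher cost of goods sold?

FIFO

FIFO COGS: 194 @ $22 + 344 @ $20 + 224 @ $24 + 363 @ $23 + 143 @ $19 + 9 @ $19 = $27,761
LIFO COGS: 376 @ $19 + 143 @ $19 + 363 @ $23 + 224 @ $24 + 171 @ $20 = $27,006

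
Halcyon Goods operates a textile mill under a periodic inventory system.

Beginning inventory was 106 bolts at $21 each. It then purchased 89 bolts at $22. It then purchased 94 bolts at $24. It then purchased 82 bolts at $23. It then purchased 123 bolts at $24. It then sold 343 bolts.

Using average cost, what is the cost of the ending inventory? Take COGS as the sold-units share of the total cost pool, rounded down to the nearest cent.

Sale 1, sell 343: 343/494 × $11,278.00 → $7,830.67
Ending inventory (cost pool remaining) = $3,447.33

Ending inventory = $3,447.33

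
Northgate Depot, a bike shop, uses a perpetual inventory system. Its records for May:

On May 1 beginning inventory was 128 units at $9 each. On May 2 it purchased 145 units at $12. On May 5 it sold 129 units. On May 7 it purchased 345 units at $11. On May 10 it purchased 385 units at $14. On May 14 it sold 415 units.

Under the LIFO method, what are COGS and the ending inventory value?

COGS = $7,268; ending inventory = $4,809

May 5, 129 sold [LIFO — newest first]: 129 @ $12 = $1,548
May 14, 415 sold [LIFO — newest first]: 385 @ $14 + 30 @ $11 = $5,720
Total COGS = $1,548 + $5,720 = $7,268
Ending inventory: 128 @ $9 + 16 @ $12 + 315 @ $11 = $4,809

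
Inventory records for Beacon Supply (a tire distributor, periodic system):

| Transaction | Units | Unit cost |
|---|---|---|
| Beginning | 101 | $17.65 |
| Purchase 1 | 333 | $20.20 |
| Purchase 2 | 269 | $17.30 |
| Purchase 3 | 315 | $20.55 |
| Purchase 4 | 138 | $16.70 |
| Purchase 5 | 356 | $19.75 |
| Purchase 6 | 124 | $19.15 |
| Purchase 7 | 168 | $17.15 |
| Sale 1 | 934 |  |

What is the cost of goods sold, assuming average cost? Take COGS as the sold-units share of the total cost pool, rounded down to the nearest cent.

COGS = $17,720.94

Sale 1, sell 934: 934/1804 × $34,227.60 → $17,720.94
Ending inventory (cost pool remaining) = $16,506.66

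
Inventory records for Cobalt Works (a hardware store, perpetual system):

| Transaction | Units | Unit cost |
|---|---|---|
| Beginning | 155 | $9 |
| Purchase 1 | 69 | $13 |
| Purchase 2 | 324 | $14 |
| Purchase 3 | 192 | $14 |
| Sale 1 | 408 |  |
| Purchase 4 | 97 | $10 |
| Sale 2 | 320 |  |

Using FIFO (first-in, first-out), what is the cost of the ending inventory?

Sale 1 (408) [FIFO — oldest first]: 155 @ $9 + 69 @ $13 + 184 @ $14 = $4,868
Sale 2 (320) [FIFO — oldest first]: 140 @ $14 + 180 @ $14 = $4,480
Total COGS = $4,868 + $4,480 = $9,348
Ending inventory: 12 @ $14 + 97 @ $10 = $1,138
Check: goods available $10,486 = COGS $9,348 + ending $1,138

Ending inventory = $1,138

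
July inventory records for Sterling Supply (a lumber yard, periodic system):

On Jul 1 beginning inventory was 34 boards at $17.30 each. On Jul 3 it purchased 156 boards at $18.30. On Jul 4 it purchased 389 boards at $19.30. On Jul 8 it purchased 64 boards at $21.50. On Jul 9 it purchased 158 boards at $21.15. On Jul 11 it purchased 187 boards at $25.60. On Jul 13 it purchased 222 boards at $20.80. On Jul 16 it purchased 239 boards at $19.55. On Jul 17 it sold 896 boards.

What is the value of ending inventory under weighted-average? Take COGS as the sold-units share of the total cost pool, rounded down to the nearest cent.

Ending inventory = $11,352.21

Jul 17, sell 896: 896/1449 × $29,745.65 → $18,393.44
Ending inventory (cost pool remaining) = $11,352.21
Check: goods available $29,745.65 = COGS $18,393.44 + ending $11,352.21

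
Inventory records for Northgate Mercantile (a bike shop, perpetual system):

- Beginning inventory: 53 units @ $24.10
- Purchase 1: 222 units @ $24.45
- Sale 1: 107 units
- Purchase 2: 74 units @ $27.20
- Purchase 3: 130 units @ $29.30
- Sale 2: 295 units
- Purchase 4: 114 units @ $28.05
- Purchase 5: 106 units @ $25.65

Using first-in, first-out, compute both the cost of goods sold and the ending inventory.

Sale 1 (107) [FIFO — oldest first]: 53 @ $24.10 + 54 @ $24.45 = $2,597.60
Sale 2 (295) [FIFO — oldest first]: 168 @ $24.45 + 74 @ $27.20 + 53 @ $29.30 = $7,673.30
Total COGS = $2,597.60 + $7,673.30 = $10,270.90
Ending inventory: 77 @ $29.30 + 114 @ $28.05 + 106 @ $25.65 = $8,172.70

COGS = $10,270.90; ending inventory = $8,172.70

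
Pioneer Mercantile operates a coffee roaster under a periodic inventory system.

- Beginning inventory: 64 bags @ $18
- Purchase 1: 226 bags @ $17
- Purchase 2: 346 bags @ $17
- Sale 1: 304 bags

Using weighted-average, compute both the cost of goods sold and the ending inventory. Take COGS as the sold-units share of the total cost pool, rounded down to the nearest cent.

Sale 1, sell 304: 304/636 × $10,876.00 → $5,198.59
Ending inventory (cost pool remaining) = $5,677.41

COGS = $5,198.59; ending inventory = $5,677.41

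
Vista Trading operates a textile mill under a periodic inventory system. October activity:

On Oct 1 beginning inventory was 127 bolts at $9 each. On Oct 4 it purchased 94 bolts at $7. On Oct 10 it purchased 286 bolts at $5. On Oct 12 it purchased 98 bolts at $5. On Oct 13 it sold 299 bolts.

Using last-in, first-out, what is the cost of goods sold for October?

Oct 13, 299 sold [LIFO — newest first]: 98 @ $5 + 201 @ $5 = $1,495
Ending inventory: 127 @ $9 + 94 @ $7 + 85 @ $5 = $2,226

COGS = $1,495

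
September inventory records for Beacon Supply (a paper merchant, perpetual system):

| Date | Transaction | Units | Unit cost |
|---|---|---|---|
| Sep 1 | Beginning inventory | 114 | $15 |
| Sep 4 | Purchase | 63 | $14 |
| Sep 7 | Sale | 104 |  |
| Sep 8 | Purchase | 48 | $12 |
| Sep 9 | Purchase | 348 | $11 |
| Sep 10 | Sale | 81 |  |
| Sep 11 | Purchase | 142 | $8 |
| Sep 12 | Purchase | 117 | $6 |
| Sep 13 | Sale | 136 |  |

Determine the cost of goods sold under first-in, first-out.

Sep 7, 104 sold [FIFO — oldest first]: 104 @ $15 = $1,560
Sep 10, 81 sold [FIFO — oldest first]: 10 @ $15 + 63 @ $14 + 8 @ $12 = $1,128
Sep 13, 136 sold [FIFO — oldest first]: 40 @ $12 + 96 @ $11 = $1,536
Total COGS = $1,560 + $1,128 + $1,536 = $4,224
Ending inventory: 252 @ $11 + 142 @ $8 + 117 @ $6 = $4,610
Check: goods available $8,834 = COGS $4,224 + ending $4,610

COGS = $4,224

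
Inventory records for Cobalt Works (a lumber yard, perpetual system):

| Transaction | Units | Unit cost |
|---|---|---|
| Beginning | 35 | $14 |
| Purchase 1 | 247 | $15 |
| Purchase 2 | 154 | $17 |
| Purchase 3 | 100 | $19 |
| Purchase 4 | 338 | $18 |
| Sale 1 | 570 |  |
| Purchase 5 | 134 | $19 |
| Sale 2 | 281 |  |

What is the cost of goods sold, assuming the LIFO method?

COGS = $15,023

Sale 1 (570) [LIFO — newest first]: 338 @ $18 + 100 @ $19 + 132 @ $17 = $10,228
Sale 2 (281) [LIFO — newest first]: 134 @ $19 + 22 @ $17 + 125 @ $15 = $4,795
Total COGS = $10,228 + $4,795 = $15,023
Ending inventory: 35 @ $14 + 122 @ $15 = $2,320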